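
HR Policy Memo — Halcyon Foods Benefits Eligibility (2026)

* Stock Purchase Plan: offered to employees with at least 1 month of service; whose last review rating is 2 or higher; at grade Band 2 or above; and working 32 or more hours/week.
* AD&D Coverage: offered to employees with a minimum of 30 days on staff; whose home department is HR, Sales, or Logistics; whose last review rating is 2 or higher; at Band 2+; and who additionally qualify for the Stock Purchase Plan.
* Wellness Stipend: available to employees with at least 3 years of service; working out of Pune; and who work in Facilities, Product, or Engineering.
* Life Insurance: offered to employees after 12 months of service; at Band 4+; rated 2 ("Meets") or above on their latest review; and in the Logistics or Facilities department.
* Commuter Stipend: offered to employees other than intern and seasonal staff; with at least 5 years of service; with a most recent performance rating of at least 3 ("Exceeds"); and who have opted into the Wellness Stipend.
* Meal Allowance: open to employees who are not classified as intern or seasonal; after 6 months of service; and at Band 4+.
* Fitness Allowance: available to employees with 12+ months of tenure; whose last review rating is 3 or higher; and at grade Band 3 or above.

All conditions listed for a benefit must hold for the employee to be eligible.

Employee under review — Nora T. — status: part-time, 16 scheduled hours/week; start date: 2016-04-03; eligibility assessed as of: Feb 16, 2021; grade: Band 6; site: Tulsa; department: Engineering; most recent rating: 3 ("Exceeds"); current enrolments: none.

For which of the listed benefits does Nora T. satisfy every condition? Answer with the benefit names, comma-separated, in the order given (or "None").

Meal Allowance, Fitness Allowance

Service from 2016-04-03 to Feb 16, 2021: 1780 days.
Stock Purchase Plan — service 1780 days ≥ 1 month (≈30 days) ✓; rating 3 ≥ 2 ✓; grade Band 6 ≥ Band 2 ✓; 16 hrs/wk < 32 ✗ → not eligible.
AD&D Coverage — service 1780 days ≥ 30 days ✓; dept Engineering ✗ → not eligible.
Wellness Stipend — service 1780 days ≥ 3 years (≈1095 days) ✓; site Tulsa ✗ (not Pune) → not eligible.
Life Insurance — service 1780 days ≥ 12 months (≈360 days) ✓; grade Band 6 ≥ Band 4 ✓; rating 3 ≥ 2 ✓; dept Engineering ✗ → not eligible.
Commuter Stipend — status part-time ✓ (not excluded); service 1780 days < 5 years (≈1825 days) ✗ → not eligible.
Meal Allowance — status part-time ✓ (not excluded); service 1780 days ≥ 6 months (≈180 days) ✓; grade Band 6 ≥ Band 4 ✓ → eligible.
Fitness Allowance — service 1780 days ≥ 12 months (≈360 days) ✓; rating 3 ≥ 3 ✓; grade Band 6 ≥ Band 3 ✓ → eligible.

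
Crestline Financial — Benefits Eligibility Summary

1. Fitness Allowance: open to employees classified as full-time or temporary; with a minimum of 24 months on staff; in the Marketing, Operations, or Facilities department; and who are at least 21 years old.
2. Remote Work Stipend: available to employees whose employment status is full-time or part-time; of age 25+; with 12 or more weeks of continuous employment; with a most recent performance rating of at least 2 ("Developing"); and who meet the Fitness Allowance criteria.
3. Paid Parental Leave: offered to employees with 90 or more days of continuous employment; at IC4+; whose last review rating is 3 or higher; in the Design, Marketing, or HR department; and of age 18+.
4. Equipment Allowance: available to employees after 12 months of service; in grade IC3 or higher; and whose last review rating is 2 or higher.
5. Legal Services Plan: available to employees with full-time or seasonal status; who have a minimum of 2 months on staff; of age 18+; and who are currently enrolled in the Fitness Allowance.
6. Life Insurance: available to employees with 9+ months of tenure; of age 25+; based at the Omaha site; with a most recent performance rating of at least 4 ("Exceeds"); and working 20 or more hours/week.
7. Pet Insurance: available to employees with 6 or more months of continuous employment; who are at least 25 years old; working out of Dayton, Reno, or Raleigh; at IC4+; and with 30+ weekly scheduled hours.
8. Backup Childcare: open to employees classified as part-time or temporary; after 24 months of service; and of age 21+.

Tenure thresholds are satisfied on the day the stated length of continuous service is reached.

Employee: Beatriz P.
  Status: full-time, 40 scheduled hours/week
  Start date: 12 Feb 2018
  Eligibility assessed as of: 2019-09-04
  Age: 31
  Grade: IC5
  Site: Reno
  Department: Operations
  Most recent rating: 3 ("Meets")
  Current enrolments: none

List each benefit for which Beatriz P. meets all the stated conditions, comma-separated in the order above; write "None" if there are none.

Equipment Allowance, Pet Insurance

Service from 12 Feb 2018 to 2019-09-04: 569 days.
Fitness Allowance — status full-time ✓; service 569 days < 24 months (≈720 days) ✗ → not eligible.
Remote Work Stipend — status full-time ✓; age 31 ≥ 25 ✓; service 569 days ≥ 12 weeks (≈84 days) ✓; rating 3 ≥ 2 ✓; not eligible for Fitness Allowance ✗ → not eligible.
Paid Parental Leave — service 569 days ≥ 90 days ✓; grade IC5 ≥ IC4 ✓; rating 3 ≥ 3 ✓; dept Operations ✗ → not eligible.
Equipment Allowance — service 569 days ≥ 12 months (≈360 days) ✓; grade IC5 ≥ IC3 ✓; rating 3 ≥ 2 ✓ → eligible.
Legal Services Plan — status full-time ✓; service 569 days ≥ 2 months (≈60 days) ✓; age 31 ≥ 18 ✓; not enrolled in Fitness Allowance ✗ → not eligible.
Life Insurance — service 569 days ≥ 9 months (≈270 days) ✓; age 31 ≥ 25 ✓; site Reno ✗ (not Omaha) → not eligible.
Pet Insurance — service 569 days ≥ 6 months (≈180 days) ✓; age 31 ≥ 25 ✓; site Reno ✓; grade IC5 ≥ IC4 ✓; 40 hrs/wk ≥ 30 ✓ → eligible.
Backup Childcare — status full-time ✗ (requires part-time or temporary) → not eligible.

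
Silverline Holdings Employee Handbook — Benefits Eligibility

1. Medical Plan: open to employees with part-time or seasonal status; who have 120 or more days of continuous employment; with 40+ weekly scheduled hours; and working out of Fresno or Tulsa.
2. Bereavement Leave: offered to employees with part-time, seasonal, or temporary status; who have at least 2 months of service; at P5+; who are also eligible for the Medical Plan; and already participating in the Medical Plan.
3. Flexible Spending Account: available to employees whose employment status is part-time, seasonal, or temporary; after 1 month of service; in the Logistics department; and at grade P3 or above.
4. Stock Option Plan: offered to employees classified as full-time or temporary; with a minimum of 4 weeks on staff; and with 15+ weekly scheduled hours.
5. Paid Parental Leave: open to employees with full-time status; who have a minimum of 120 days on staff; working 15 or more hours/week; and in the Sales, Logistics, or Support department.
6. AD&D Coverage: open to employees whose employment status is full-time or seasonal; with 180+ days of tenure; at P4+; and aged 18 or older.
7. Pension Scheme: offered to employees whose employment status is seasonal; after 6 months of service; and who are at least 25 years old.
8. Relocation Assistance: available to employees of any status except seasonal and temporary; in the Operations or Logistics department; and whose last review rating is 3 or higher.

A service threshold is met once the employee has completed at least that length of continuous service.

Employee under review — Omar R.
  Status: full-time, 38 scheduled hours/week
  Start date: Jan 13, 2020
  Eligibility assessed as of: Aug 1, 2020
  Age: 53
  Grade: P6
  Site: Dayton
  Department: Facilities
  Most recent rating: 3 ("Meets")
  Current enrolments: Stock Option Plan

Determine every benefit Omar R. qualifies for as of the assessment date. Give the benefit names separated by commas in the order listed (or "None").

Stock Option Plan, AD&D Coverage

Service from Jan 13, 2020 to Aug 1, 2020: 201 days.
Medical Plan — status full-time ✗ (requires part-time or seasonal) → not eligible.
Bereavement Leave — status full-time ✗ (requires part-time, seasonal, or temporary) → not eligible.
Flexible Spending Account — status full-time ✗ (requires part-time, seasonal, or temporary) → not eligible.
Stock Option Plan — status full-time ✓; service 201 days ≥ 4 weeks (≈28 days) ✓; 38 hrs/wk ≥ 15 ✓ → eligible.
Paid Parental Leave — status full-time ✓; service 201 days ≥ 120 days ✓; 38 hrs/wk ≥ 15 ✓; dept Facilities ✗ → not eligible.
AD&D Coverage — status full-time ✓; service 201 days ≥ 180 days ✓; grade P6 ≥ P4 ✓; age 53 ≥ 18 ✓ → eligible.
Pension Scheme — status full-time ✗ (requires seasonal) → not eligible.
Relocation Assistance — status full-time ✓ (not excluded); dept Facilities ✗ → not eligible.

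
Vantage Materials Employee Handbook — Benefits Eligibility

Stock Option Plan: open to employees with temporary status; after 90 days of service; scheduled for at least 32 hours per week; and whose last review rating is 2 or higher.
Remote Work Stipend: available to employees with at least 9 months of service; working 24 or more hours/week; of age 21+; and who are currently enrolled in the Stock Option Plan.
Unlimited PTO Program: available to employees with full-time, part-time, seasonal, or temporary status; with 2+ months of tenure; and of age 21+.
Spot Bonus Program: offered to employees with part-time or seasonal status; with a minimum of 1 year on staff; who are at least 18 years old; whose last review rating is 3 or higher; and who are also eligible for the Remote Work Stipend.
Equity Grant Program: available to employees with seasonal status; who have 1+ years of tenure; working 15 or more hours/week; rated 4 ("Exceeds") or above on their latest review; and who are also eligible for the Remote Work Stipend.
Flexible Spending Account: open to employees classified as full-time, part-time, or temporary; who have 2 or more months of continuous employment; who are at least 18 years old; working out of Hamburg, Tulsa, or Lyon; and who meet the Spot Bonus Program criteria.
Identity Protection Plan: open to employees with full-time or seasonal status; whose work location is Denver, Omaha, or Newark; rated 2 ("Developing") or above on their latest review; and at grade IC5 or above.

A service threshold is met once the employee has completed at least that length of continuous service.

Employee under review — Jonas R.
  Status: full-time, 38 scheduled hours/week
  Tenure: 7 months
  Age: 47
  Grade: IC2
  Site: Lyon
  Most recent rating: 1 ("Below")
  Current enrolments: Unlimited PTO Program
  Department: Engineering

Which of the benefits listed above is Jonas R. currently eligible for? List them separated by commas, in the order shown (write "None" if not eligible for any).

Unlimited PTO Program

Stock Option Plan — status full-time ✗ (requires temporary) → not eligible.
Remote Work Stipend — service 7 months < 9 months ✗ → not eligible.
Unlimited PTO Program — status full-time ✓; service 7 months ≥ 2 months ✓; age 47 ≥ 21 ✓ → eligible.
Spot Bonus Program — status full-time ✗ (requires part-time or seasonal) → not eligible.
Equity Grant Program — status full-time ✗ (requires seasonal) → not eligible.
Flexible Spending Account — status full-time ✓; service 7 months ≥ 2 months ✓; age 47 ≥ 18 ✓; site Lyon ✓; not eligible for Spot Bonus Program ✗ → not eligible.
Identity Protection Plan — status full-time ✓; site Lyon ✗ (not Denver, Omaha, or Newark) → not eligible.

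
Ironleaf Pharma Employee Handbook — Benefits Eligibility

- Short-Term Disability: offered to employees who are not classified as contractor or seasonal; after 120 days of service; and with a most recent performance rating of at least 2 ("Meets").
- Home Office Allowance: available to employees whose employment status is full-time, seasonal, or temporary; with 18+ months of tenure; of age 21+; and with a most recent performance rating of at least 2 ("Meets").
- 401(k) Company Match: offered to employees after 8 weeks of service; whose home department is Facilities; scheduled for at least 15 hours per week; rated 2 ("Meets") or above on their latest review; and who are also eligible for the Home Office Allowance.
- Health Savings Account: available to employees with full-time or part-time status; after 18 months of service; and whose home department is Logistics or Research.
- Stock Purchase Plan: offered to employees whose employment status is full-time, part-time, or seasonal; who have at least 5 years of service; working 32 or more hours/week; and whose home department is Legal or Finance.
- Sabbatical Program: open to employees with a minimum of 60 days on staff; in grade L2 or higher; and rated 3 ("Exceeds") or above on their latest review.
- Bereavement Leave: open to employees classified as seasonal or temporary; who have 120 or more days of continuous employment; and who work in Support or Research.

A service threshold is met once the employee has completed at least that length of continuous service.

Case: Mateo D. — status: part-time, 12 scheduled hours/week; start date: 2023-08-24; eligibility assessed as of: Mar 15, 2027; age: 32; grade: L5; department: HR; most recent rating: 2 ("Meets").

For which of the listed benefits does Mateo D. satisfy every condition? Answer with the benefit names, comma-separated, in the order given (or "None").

Short-Term Disability

Service from 2023-08-24 to Mar 15, 2027: 1299 days.
Short-Term Disability — status part-time ✓ (not excluded); service 1299 days ≥ 120 days ✓; rating 2 ≥ 2 ✓ → eligible.
Home Office Allowance — status part-time ✗ (requires full-time, seasonal, or temporary) → not eligible.
401(k) Company Match — service 1299 days ≥ 8 weeks (≈56 days) ✓; dept HR ✗ → not eligible.
Health Savings Account — status part-time ✓; service 1299 days ≥ 18 months (≈540 days) ✓; dept HR ✗ → not eligible.
Stock Purchase Plan — status part-time ✓; service 1299 days < 5 years (≈1825 days) ✗ → not eligible.
Sabbatical Program — service 1299 days ≥ 60 days ✓; grade L5 ≥ L2 ✓; rating 2 < 3 ✗ → not eligible.
Bereavement Leave — status part-time ✗ (requires seasonal or temporary) → not eligible.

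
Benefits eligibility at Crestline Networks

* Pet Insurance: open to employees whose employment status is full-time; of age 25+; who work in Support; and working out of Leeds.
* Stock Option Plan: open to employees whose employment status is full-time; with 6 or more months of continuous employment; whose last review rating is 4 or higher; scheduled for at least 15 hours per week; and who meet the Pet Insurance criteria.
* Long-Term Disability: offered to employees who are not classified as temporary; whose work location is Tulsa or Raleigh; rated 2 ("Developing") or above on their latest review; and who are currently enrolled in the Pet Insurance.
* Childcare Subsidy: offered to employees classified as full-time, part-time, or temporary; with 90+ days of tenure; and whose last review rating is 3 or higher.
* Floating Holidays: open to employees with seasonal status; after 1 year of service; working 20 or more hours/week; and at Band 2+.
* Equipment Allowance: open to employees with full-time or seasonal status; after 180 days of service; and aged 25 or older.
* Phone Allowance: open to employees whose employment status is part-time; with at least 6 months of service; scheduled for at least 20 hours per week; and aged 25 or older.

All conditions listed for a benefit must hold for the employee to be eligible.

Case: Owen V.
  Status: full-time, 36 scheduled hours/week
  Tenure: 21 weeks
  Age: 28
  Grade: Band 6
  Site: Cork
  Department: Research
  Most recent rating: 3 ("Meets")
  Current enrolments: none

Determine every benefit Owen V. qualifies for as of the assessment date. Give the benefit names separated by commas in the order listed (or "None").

Pet Insurance — status full-time ✓; age 28 ≥ 25 ✓; dept Research ✗ → not eligible.
Stock Option Plan — status full-time ✓; service 21 weeks < 6 months (≈180 days) ✗ → not eligible.
Long-Term Disability — status full-time ✓ (not excluded); site Cork ✗ (not Tulsa or Raleigh) → not eligible.
Childcare Subsidy — status full-time ✓; service 21 weeks ≥ 90 days ✓; rating 3 ≥ 3 ✓ → eligible.
Floating Holidays — status full-time ✗ (requires seasonal) → not eligible.
Equipment Allowance — status full-time ✓; service 21 weeks < 180 days ✗ → not eligible.
Phone Allowance — status full-time ✗ (requires part-time) → not eligible.

Childcare Subsidy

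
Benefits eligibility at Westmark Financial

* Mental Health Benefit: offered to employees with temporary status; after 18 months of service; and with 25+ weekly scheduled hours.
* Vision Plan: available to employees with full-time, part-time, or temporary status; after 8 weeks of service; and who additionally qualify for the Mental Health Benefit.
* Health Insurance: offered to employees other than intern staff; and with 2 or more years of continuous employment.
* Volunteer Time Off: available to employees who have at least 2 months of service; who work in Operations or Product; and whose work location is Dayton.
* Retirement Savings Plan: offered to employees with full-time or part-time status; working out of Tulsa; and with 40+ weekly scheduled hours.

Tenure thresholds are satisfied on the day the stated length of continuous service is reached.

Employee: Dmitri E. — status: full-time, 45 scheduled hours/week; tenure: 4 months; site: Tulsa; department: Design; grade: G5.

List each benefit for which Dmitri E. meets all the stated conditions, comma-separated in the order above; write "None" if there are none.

Mental Health Benefit — status full-time ✗ (requires temporary) → not eligible.
Vision Plan — status full-time ✓; service 4 months ≥ 8 weeks (≈56 days) ✓; not eligible for Mental Health Benefit ✗ → not eligible.
Health Insurance — status full-time ✓ (not excluded); service 4 months < 2 years (≈730 days) ✗ → not eligible.
Volunteer Time Off — service 4 months ≥ 2 months ✓; dept Design ✗ → not eligible.
Retirement Savings Plan — status full-time ✓; site Tulsa ✓; 45 hrs/wk ≥ 40 ✓ → eligible.

Retirement Savings Plan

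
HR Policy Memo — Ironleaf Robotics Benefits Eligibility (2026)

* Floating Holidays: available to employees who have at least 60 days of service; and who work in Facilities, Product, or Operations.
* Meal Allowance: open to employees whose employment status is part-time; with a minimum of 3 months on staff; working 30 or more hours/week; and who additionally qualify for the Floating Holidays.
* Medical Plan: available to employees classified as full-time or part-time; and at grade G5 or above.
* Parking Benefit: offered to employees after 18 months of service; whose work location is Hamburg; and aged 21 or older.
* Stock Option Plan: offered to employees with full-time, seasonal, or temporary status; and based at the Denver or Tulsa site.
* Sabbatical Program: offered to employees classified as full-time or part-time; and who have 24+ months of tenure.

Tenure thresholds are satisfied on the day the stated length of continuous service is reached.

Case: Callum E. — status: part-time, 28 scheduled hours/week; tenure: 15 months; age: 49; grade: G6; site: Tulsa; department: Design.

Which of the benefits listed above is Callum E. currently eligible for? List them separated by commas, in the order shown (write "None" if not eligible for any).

Medical Plan

Floating Holidays — service 15 months ≥ 60 days ✓; dept Design ✗ → not eligible.
Meal Allowance — status part-time ✓; service 15 months ≥ 3 months ✓; 28 hrs/wk < 30 ✗ → not eligible.
Medical Plan — status part-time ✓; grade G6 ≥ G5 ✓ → eligible.
Parking Benefit — service 15 months < 18 months ✗ → not eligible.
Stock Option Plan — status part-time ✗ (requires full-time, seasonal, or temporary) → not eligible.
Sabbatical Program — status part-time ✓; service 15 months < 24 months ✗ → not eligible.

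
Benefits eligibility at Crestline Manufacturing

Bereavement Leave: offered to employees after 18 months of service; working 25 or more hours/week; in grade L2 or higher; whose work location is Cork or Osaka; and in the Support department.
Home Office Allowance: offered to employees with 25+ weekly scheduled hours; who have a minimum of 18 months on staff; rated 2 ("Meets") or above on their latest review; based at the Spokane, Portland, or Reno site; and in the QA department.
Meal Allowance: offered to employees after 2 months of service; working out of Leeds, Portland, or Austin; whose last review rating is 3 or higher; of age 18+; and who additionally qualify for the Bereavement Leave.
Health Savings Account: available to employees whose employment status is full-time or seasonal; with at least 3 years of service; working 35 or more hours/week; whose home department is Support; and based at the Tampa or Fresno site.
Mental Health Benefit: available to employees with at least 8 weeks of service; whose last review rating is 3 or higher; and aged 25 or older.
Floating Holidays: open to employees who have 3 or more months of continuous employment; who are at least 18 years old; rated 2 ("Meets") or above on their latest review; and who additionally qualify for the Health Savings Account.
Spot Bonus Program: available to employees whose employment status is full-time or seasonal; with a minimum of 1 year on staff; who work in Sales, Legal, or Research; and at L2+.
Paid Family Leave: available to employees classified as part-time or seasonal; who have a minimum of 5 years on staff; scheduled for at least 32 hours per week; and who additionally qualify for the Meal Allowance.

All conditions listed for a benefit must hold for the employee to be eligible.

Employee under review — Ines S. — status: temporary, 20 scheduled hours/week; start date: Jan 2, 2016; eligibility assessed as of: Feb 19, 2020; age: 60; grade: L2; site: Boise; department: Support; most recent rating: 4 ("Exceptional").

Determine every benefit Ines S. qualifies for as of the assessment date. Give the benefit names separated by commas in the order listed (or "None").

Mental Health Benefit

Service from Jan 2, 2016 to Feb 19, 2020: 1509 days.
Bereavement Leave — service 1509 days ≥ 18 months (≈540 days) ✓; 20 hrs/wk < 25 ✗ → not eligible.
Home Office Allowance — 20 hrs/wk < 25 ✗ → not eligible.
Meal Allowance — service 1509 days ≥ 2 months (≈60 days) ✓; site Boise ✗ (not Leeds, Portland, or Austin) → not eligible.
Health Savings Account — status temporary ✗ (requires full-time or seasonal) → not eligible.
Mental Health Benefit — service 1509 days ≥ 8 weeks (≈56 days) ✓; rating 4 ≥ 3 ✓; age 60 ≥ 25 ✓ → eligible.
Floating Holidays — service 1509 days ≥ 3 months (≈90 days) ✓; age 60 ≥ 18 ✓; rating 4 ≥ 2 ✓; not eligible for Health Savings Account ✗ → not eligible.
Spot Bonus Program — status temporary ✗ (requires full-time or seasonal) → not eligible.
Paid Family Leave — status temporary ✗ (requires part-time or seasonal) → not eligible.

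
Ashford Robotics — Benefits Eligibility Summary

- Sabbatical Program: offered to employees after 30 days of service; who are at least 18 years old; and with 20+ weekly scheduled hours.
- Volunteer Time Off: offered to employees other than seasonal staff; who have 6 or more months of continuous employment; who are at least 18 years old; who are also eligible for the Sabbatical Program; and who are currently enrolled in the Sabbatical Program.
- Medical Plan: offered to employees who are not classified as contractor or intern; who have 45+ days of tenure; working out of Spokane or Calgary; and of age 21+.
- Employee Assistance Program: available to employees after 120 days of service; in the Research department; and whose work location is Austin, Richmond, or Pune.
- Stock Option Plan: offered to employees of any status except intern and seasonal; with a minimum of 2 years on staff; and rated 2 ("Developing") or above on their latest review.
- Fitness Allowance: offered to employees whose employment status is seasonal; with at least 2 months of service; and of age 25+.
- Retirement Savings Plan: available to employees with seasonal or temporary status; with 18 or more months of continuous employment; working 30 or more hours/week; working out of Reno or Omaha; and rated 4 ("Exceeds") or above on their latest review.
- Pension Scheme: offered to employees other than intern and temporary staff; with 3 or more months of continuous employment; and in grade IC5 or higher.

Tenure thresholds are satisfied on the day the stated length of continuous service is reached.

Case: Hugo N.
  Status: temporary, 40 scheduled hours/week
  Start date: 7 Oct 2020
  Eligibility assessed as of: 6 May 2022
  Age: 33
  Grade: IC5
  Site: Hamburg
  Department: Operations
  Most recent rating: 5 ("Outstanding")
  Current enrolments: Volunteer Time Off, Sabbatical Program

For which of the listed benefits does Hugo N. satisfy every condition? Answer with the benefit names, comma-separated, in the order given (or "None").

Service from 7 Oct 2020 to 6 May 2022: 576 days.
Sabbatical Program — service 576 days ≥ 30 days ✓; age 33 ≥ 18 ✓; 40 hrs/wk ≥ 20 ✓ → eligible.
Volunteer Time Off — status temporary ✓ (not excluded); service 576 days ≥ 6 months (≈180 days) ✓; age 33 ≥ 18 ✓; eligible for Sabbatical Program ✓; enrolled in Sabbatical Program ✓ → eligible.
Medical Plan — status temporary ✓ (not excluded); service 576 days ≥ 45 days ✓; site Hamburg ✗ (not Spokane or Calgary) → not eligible.
Employee Assistance Program — service 576 days ≥ 120 days ✓; dept Operations ✗ → not eligible.
Stock Option Plan — status temporary ✓ (not excluded); service 576 days < 2 years (≈730 days) ✗ → not eligible.
Fitness Allowance — status temporary ✗ (requires seasonal) → not eligible.
Retirement Savings Plan — status temporary ✓; service 576 days ≥ 18 months (≈540 days) ✓; 40 hrs/wk ≥ 30 ✓; site Hamburg ✗ (not Reno or Omaha) → not eligible.
Pension Scheme — status temporary ✗ (excluded) → not eligible.

Sabbatical Program, Volunteer Time Off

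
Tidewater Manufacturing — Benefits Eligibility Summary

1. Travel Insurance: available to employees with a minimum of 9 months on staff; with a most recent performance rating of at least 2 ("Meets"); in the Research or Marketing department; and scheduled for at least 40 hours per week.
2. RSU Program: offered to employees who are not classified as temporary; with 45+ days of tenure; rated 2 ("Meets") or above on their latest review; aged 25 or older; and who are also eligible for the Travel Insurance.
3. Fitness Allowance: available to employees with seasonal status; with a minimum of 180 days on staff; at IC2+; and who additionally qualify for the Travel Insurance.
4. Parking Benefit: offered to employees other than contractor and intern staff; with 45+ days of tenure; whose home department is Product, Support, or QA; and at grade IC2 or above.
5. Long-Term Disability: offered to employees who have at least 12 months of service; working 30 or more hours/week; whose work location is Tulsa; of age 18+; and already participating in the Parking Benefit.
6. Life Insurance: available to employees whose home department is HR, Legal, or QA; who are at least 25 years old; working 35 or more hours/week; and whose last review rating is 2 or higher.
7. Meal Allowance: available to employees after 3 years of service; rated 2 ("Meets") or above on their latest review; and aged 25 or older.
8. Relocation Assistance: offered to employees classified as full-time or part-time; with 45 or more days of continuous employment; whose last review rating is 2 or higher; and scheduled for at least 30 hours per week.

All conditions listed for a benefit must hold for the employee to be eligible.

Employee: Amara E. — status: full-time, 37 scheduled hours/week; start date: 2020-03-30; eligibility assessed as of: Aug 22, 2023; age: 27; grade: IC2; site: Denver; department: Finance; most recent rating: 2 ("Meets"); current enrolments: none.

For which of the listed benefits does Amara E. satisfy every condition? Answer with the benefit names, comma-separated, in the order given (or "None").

Service from 2020-03-30 to Aug 22, 2023: 1240 days.
Travel Insurance — service 1240 days ≥ 9 months (≈270 days) ✓; rating 2 ≥ 2 ✓; dept Finance ✗ → not eligible.
RSU Program — status full-time ✓ (not excluded); service 1240 days ≥ 45 days ✓; rating 2 ≥ 2 ✓; age 27 ≥ 25 ✓; not eligible for Travel Insurance ✗ → not eligible.
Fitness Allowance — status full-time ✗ (requires seasonal) → not eligible.
Parking Benefit — status full-time ✓ (not excluded); service 1240 days ≥ 45 days ✓; dept Finance ✗ → not eligible.
Long-Term Disability — service 1240 days ≥ 12 months (≈360 days) ✓; 37 hrs/wk ≥ 30 ✓; site Denver ✗ (not Tulsa) → not eligible.
Life Insurance — dept Finance ✗ → not eligible.
Meal Allowance — service 1240 days ≥ 3 years (≈1095 days) ✓; rating 2 ≥ 2 ✓; age 27 ≥ 25 ✓ → eligible.
Relocation Assistance — status full-time ✓; service 1240 days ≥ 45 days ✓; rating 2 ≥ 2 ✓; 37 hrs/wk ≥ 30 ✓ → eligible.

Meal Allowance, Relocation Assistance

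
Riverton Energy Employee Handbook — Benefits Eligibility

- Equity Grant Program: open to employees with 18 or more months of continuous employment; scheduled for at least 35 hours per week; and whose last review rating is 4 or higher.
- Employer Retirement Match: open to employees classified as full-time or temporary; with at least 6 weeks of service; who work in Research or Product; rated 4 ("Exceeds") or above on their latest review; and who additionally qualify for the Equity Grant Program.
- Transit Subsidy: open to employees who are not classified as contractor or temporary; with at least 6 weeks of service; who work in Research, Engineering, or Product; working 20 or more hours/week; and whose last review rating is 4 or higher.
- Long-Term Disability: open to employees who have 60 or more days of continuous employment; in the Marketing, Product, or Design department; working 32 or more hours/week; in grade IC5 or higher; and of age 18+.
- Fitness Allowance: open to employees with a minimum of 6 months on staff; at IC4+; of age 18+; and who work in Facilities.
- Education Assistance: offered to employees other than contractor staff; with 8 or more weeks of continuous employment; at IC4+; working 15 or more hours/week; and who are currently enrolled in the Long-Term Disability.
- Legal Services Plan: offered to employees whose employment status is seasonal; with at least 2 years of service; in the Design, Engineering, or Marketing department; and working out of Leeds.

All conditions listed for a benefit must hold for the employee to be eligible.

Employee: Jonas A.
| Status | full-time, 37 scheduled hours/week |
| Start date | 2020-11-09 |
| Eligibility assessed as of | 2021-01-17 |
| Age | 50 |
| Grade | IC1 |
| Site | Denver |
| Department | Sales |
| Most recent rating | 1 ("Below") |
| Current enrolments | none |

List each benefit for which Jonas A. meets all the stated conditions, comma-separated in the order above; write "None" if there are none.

None

Service from 2020-11-09 to 2021-01-17: 69 days.
Equity Grant Program — service 69 days < 18 months (≈540 days) ✗ → not eligible.
Employer Retirement Match — status full-time ✓; service 69 days ≥ 6 weeks (≈42 days) ✓; dept Sales ✗ → not eligible.
Transit Subsidy — status full-time ✓ (not excluded); service 69 days ≥ 6 weeks (≈42 days) ✓; dept Sales ✗ → not eligible.
Long-Term Disability — service 69 days ≥ 60 days ✓; dept Sales ✗ → not eligible.
Fitness Allowance — service 69 days < 6 months (≈180 days) ✗ → not eligible.
Education Assistance — status full-time ✓ (not excluded); service 69 days ≥ 8 weeks (≈56 days) ✓; grade IC1 < IC4 ✗ → not eligible.
Legal Services Plan — status full-time ✗ (requires seasonal) → not eligible.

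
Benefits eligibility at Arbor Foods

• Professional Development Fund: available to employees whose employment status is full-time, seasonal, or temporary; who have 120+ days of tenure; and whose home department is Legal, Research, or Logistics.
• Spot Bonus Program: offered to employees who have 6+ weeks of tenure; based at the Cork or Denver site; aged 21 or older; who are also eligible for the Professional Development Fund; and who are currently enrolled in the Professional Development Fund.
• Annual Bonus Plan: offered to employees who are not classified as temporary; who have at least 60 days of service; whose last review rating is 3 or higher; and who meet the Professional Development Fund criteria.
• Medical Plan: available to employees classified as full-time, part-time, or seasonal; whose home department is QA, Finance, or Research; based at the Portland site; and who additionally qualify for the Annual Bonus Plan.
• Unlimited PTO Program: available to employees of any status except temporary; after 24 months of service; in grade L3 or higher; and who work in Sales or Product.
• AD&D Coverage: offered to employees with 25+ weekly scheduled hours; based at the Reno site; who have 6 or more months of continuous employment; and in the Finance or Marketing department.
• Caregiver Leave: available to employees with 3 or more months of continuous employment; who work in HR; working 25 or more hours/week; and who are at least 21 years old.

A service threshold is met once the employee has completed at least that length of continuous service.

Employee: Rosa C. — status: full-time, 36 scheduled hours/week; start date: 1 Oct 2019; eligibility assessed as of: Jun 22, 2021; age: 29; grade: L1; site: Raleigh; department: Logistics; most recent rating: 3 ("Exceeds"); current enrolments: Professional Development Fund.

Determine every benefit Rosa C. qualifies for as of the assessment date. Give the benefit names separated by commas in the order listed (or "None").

Professional Development Fund, Annual Bonus Plan

Service from 1 Oct 2019 to Jun 22, 2021: 630 days.
Professional Development Fund — status full-time ✓; service 630 days ≥ 120 days ✓; dept Logistics ✓ → eligible.
Spot Bonus Program — service 630 days ≥ 6 weeks (≈42 days) ✓; site Raleigh ✗ (not Cork or Denver) → not eligible.
Annual Bonus Plan — status full-time ✓ (not excluded); service 630 days ≥ 60 days ✓; rating 3 ≥ 3 ✓; eligible for Professional Development Fund ✓ → eligible.
Medical Plan — status full-time ✓; dept Logistics ✗ → not eligible.
Unlimited PTO Program — status full-time ✓ (not excluded); service 630 days < 24 months (≈720 days) ✗ → not eligible.
AD&D Coverage — 36 hrs/wk ≥ 25 ✓; site Raleigh ✗ (not Reno) → not eligible.
Caregiver Leave — service 630 days ≥ 3 months (≈90 days) ✓; dept Logistics ✗ → not eligible.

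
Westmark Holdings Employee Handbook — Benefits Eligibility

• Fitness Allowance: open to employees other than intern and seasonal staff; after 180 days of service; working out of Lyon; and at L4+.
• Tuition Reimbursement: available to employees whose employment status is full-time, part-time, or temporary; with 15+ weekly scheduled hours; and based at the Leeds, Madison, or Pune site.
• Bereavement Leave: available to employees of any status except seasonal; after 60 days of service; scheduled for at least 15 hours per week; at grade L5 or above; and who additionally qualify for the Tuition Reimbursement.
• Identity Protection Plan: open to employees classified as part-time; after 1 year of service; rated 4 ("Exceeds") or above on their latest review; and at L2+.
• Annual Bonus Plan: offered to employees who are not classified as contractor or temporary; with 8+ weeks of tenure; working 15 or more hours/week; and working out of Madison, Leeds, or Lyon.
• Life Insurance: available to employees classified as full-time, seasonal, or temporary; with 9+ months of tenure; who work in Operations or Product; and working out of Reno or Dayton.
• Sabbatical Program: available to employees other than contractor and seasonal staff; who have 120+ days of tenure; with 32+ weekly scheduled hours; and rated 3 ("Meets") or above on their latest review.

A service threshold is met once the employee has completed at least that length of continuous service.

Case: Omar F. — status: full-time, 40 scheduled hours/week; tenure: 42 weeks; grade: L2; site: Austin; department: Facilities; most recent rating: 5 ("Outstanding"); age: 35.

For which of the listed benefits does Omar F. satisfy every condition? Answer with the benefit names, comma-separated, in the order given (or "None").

Fitness Allowance — status full-time ✓ (not excluded); service 42 weeks ≥ 180 days ✓; site Austin ✗ (not Lyon) → not eligible.
Tuition Reimbursement — status full-time ✓; 40 hrs/wk ≥ 15 ✓; site Austin ✗ (not Leeds, Madison, or Pune) → not eligible.
Bereavement Leave — status full-time ✓ (not excluded); service 42 weeks ≥ 60 days ✓; 40 hrs/wk ≥ 15 ✓; grade L2 < L5 ✗ → not eligible.
Identity Protection Plan — status full-time ✗ (requires part-time) → not eligible.
Annual Bonus Plan — status full-time ✓ (not excluded); service 42 weeks ≥ 8 weeks ✓; 40 hrs/wk ≥ 15 ✓; site Austin ✗ (not Madison, Leeds, or Lyon) → not eligible.
Life Insurance — status full-time ✓; service 42 weeks ≥ 9 months (≈270 days) ✓; dept Facilities ✗ → not eligible.
Sabbatical Program — status full-time ✓ (not excluded); service 42 weeks ≥ 120 days ✓; 40 hrs/wk ≥ 32 ✓; rating 5 ≥ 3 ✓ → eligible.

Sabbatical Program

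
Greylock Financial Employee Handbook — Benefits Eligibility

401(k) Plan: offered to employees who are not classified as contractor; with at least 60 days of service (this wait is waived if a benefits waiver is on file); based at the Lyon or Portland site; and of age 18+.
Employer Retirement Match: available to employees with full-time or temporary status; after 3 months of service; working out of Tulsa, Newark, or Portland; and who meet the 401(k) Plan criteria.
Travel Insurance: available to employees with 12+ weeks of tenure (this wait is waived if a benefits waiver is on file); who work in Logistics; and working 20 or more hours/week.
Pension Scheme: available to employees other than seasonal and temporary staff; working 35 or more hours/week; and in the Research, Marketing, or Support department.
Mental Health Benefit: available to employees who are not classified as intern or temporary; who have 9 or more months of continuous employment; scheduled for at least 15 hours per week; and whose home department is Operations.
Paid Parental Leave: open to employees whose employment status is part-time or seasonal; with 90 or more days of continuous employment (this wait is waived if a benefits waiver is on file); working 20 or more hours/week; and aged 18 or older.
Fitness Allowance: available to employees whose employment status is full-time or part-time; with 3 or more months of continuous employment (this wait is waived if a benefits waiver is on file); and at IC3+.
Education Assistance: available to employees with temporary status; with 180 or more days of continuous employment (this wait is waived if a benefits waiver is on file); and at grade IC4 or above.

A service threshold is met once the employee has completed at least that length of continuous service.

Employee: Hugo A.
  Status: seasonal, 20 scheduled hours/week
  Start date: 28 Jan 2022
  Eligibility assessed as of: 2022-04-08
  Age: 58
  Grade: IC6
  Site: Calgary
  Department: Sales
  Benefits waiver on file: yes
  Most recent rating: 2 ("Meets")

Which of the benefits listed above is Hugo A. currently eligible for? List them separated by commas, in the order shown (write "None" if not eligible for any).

Service from 28 Jan 2022 to 2022-04-08: 70 days.
401(k) Plan — status seasonal ✓ (not excluded); benefits waiver on file ✓; site Calgary ✗ (not Lyon or Portland) → not eligible.
Employer Retirement Match — status seasonal ✗ (requires full-time or temporary) → not eligible.
Travel Insurance — benefits waiver on file ✓; dept Sales ✗ → not eligible.
Pension Scheme — status seasonal ✗ (excluded) → not eligible.
Mental Health Benefit — status seasonal ✓ (not excluded); service 70 days < 9 months (≈270 days) ✗ → not eligible.
Paid Parental Leave — status seasonal ✓; benefits waiver on file ✓; 20 hrs/wk ≥ 20 ✓; age 58 ≥ 18 ✓ → eligible.
Fitness Allowance — status seasonal ✗ (requires full-time or part-time) → not eligible.
Education Assistance — status seasonal ✗ (requires temporary) → not eligible.

Paid Parental Leave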